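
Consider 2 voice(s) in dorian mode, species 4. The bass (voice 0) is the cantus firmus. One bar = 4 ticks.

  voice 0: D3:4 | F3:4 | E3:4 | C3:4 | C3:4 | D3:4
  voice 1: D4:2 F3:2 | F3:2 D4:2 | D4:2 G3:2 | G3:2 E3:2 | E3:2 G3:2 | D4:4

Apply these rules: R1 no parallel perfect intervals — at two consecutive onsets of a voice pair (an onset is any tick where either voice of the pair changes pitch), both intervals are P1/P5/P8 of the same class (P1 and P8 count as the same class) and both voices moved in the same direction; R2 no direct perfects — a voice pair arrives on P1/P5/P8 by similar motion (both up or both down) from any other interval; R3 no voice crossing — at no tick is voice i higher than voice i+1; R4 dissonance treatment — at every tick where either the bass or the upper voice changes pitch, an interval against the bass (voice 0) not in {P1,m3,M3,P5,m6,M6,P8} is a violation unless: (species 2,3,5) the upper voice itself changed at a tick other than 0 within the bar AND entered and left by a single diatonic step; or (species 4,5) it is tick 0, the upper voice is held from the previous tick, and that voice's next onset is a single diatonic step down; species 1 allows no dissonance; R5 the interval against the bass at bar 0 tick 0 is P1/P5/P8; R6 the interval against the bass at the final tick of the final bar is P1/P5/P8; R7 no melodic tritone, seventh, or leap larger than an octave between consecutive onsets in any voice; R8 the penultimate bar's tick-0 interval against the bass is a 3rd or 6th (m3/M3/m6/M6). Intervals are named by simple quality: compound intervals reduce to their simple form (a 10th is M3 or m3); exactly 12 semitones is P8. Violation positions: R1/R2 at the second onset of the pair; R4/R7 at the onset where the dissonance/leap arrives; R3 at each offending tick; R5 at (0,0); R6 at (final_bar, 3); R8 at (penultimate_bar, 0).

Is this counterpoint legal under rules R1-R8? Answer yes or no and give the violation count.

bar 0: v0=D3 v1=D4 (P8)
bar 1: v0=F3 v1=F3 (P1)
bar 2: v0=E3 v1=D4 (m7)
bar 3: v0=C3 v1=G3 (P5)
bar 4: v0=C3 v1=E3 (M3)
bar 5: v0=D3 v1=D4 (P8)
  R4 @ bar2.0: E3/D4 m7 untreated
  R2 @ bar5.0: C3/G3 P5 -> D3/D4 P8 similar

No (2 violations)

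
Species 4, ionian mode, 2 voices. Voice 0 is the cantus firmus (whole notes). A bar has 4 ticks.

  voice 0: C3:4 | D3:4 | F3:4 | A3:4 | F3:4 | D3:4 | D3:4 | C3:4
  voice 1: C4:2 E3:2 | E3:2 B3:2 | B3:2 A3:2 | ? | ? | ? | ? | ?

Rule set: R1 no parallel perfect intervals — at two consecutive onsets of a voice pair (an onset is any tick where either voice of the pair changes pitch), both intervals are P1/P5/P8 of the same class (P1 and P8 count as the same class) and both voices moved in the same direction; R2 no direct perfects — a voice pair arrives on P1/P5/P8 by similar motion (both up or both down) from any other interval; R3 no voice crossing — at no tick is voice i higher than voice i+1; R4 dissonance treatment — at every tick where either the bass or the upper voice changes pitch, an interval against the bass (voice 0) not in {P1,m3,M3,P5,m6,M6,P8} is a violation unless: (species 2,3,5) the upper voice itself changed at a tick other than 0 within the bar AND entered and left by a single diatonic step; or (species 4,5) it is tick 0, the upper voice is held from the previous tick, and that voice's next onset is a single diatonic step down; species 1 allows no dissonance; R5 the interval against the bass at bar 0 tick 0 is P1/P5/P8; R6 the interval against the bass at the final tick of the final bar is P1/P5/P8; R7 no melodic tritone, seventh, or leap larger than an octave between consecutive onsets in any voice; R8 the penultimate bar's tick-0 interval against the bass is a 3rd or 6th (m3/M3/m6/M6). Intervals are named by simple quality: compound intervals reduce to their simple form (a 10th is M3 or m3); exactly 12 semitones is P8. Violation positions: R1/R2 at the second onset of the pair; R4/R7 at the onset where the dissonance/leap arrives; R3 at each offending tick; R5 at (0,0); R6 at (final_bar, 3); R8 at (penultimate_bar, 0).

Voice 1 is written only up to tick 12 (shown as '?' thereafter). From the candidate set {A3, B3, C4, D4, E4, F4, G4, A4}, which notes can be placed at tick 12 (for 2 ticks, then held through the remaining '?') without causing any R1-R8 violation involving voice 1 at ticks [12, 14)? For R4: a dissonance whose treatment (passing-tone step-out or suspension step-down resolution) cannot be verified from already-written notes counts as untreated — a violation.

A3: legal
B3: violates R4
C4: legal
D4: violates R4
E4: violates R2
F4: legal
G4: violates R4,R7
A4: violates R2

{A3, C4, F4}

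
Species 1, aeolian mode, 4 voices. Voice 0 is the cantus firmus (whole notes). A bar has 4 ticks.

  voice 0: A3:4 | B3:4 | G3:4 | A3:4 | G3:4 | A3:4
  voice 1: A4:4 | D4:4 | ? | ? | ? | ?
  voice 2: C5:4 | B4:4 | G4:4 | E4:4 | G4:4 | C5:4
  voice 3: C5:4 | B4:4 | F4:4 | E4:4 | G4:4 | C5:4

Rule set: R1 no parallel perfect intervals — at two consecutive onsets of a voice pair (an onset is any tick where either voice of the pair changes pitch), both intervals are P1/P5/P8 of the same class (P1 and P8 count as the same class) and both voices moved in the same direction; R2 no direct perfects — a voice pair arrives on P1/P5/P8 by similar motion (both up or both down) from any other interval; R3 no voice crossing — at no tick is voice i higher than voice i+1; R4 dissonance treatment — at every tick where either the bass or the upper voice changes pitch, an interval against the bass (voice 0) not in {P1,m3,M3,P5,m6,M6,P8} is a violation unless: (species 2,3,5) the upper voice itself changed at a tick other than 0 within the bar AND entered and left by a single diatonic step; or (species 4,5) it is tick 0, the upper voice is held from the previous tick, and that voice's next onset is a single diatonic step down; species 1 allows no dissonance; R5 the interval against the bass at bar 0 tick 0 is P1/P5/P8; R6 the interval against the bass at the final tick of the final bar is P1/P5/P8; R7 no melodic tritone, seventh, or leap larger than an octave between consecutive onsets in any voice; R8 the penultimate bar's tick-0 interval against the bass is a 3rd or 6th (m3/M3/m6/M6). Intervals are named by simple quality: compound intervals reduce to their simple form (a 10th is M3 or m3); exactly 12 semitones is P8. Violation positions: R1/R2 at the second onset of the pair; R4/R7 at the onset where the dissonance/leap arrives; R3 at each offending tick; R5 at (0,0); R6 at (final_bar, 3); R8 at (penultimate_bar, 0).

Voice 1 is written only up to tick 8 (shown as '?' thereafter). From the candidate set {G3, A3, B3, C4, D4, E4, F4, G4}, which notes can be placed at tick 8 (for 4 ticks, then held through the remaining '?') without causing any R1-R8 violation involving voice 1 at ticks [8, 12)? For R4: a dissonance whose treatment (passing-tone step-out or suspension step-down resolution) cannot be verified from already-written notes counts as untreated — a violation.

G3: violates R2
A3: violates R4
B3: legal
C4: violates R2,R4
D4: legal
E4: legal
F4: violates R4
G4: legal

{B3, D4, E4, G4}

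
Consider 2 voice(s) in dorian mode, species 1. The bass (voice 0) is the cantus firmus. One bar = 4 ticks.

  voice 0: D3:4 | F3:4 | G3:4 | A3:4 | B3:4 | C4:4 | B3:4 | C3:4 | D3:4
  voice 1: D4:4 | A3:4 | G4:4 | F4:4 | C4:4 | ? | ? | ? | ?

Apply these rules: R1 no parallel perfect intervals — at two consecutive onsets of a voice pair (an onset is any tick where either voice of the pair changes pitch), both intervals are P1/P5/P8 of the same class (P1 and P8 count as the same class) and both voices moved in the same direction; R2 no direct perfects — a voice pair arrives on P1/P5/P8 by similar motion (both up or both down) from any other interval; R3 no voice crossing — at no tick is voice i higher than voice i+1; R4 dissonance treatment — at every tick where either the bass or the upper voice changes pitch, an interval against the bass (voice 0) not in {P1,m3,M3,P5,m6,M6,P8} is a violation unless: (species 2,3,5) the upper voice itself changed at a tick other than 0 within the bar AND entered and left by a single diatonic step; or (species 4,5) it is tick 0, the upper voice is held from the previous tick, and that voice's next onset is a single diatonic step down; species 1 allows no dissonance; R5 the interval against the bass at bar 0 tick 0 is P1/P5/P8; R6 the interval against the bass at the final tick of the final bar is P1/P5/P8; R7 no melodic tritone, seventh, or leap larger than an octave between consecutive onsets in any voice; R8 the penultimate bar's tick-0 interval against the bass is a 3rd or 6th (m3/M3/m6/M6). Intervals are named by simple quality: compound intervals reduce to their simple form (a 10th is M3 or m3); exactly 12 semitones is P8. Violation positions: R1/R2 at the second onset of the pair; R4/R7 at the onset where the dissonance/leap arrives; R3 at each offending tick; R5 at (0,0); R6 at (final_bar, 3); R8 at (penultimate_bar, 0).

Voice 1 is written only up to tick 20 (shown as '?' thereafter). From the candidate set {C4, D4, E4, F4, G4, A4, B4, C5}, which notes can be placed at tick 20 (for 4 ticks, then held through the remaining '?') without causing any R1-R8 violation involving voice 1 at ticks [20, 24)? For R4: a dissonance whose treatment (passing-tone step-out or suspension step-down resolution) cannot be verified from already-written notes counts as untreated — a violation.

C4: legal
D4: violates R4
E4: legal
F4: violates R4
G4: violates R2
A4: legal
B4: violates R4,R7
C5: violates R2

{A4, C4, E4}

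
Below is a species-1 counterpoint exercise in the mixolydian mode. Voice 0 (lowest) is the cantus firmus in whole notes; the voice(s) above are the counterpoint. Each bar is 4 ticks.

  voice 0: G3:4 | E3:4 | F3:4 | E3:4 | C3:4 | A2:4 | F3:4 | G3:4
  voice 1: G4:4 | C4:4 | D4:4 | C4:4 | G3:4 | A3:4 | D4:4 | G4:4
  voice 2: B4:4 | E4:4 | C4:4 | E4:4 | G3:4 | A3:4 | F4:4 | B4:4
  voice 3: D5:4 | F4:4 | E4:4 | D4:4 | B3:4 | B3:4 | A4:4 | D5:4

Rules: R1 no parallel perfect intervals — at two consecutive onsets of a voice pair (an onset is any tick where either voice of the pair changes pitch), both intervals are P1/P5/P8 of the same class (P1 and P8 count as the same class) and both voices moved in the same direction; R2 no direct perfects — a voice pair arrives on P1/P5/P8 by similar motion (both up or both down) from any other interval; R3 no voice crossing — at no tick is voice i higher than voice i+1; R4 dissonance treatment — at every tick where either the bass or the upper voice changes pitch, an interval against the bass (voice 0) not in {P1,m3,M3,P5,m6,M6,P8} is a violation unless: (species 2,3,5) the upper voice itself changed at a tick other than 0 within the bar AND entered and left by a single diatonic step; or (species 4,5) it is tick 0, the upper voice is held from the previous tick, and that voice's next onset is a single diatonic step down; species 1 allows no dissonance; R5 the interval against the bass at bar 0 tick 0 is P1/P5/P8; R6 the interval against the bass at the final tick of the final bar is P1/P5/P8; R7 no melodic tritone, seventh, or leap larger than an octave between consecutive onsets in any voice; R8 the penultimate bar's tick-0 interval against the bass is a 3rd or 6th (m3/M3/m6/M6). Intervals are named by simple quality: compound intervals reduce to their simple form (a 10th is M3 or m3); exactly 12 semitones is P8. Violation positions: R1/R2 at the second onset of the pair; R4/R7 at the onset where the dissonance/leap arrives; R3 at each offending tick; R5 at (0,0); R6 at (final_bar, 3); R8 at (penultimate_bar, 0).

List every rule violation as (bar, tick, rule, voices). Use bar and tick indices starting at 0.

(0, 0, R5, (0, 2))
(1, 0, R2, (0, 2))
(1, 0, R4, (0, 3))
(2, 0, R3, (1, 2))
(2, 0, R4, (0, 3))
(2, 1, R3, (1, 2))
(2, 2, R3, (1, 2))
(2, 3, R3, (1, 2))
(3, 0, R3, (2, 3))
(3, 0, R4, (0, 3))
(3, 1, R3, (2, 3))
(3, 2, R3, (2, 3))
(3, 3, R3, (2, 3))
(4, 0, R2, (0, 1))
(4, 0, R2, (0, 2))
(4, 0, R2, (1, 2))
(4, 0, R4, (0, 3))
(5, 0, R1, (1, 2))
(5, 0, R4, (0, 3))
(6, 0, R1, (0, 2))
(6, 0, R2, (1, 3))
(6, 0, R7, (3,))
(6, 0, R8, (0, 2))
(7, 0, R1, (1, 3))
(7, 0, R2, (0, 1))
(7, 0, R2, (0, 3))
(7, 0, R7, (2,))
(7, 3, R6, (0, 2))

bar 0: v0=G3 v1=G4 v2=B4 v3=D5 downbeat P5
bar 1: v0=E3 v1=C4 v2=E4 v3=F4 downbeat m2
bar 2: v0=F3 v1=D4 v2=C4 v3=E4 downbeat M7
bar 3: v0=E3 v1=C4 v2=E4 v3=D4 downbeat m7
bar 4: v0=C3 v1=G3 v2=G3 v3=B3 downbeat M7
bar 5: v0=A2 v1=A3 v2=A3 v3=B3 downbeat M2
bar 6: v0=F3 v1=D4 v2=F4 v3=A4 downbeat M3
bar 7: v0=G3 v1=G4 v2=B4 v3=D5 downbeat P5
  -> R5 @ bar 0 tick 0 v(0, 2): opens on M3
  -> R2 @ bar 1 tick 0 v(0, 2): G3/B4 M3 -> E3/E4 P8 similar
  -> R4 @ bar 1 tick 0 v(0, 3): E3/F4 m2 untreated
  -> R3 @ bar 2 tick 0 v(1, 2): D4 above C4
  -> R4 @ bar 2 tick 0 v(0, 3): F3/E4 M7 untreated
  -> R3 @ bar 2 tick 1 v(1, 2): D4 above C4
  -> R3 @ bar 2 tick 2 v(1, 2): D4 above C4
  -> R3 @ bar 2 tick 3 v(1, 2): D4 above C4
  -> R3 @ bar 3 tick 0 v(2, 3): E4 above D4
  -> R4 @ bar 3 tick 0 v(0, 3): E3/D4 m7 untreated
  -> R3 @ bar 3 tick 1 v(2, 3): E4 above D4
  -> R3 @ bar 3 tick 2 v(2, 3): E4 above D4
  -> R3 @ bar 3 tick 3 v(2, 3): E4 above D4
  -> R2 @ bar 4 tick 0 v(0, 1): E3/C4 m6 -> C3/G3 P5 similar
  -> R2 @ bar 4 tick 0 v(0, 2): E3/E4 P8 -> C3/G3 P5 similar
  -> R2 @ bar 4 tick 0 v(1, 2): C4/E4 M3 -> G3/G3 P1 similar
  -> R4 @ bar 4 tick 0 v(0, 3): C3/B3 M7 untreated
  -> R1 @ bar 5 tick 0 v(1, 2): G3/G3 P1 -> A3/A3 P1 similar
  -> R4 @ bar 5 tick 0 v(0, 3): A2/B3 M2 untreated
  -> R1 @ bar 6 tick 0 v(0, 2): A2/A3 P8 -> F3/F4 P8 similar
  -> R2 @ bar 6 tick 0 v(1, 3): A3/B3 M2 -> D4/A4 P5 similar
  -> R7 @ bar 6 tick 0 v(3,): B3->A4 leap 10st
  -> R8 @ bar 6 tick 0 v(0, 2): penult P8 not 3rd/6th
  -> R1 @ bar 7 tick 0 v(1, 3): D4/A4 P5 -> G4/D5 P5 similar
  -> R2 @ bar 7 tick 0 v(0, 1): F3/D4 M6 -> G3/G4 P8 similar
  -> R2 @ bar 7 tick 0 v(0, 3): F3/A4 M3 -> G3/D5 P5 similar
  -> R7 @ bar 7 tick 0 v(2,): F4->B4 leap 6st
  -> R6 @ bar 7 tick 3 v(0, 2): closes on M3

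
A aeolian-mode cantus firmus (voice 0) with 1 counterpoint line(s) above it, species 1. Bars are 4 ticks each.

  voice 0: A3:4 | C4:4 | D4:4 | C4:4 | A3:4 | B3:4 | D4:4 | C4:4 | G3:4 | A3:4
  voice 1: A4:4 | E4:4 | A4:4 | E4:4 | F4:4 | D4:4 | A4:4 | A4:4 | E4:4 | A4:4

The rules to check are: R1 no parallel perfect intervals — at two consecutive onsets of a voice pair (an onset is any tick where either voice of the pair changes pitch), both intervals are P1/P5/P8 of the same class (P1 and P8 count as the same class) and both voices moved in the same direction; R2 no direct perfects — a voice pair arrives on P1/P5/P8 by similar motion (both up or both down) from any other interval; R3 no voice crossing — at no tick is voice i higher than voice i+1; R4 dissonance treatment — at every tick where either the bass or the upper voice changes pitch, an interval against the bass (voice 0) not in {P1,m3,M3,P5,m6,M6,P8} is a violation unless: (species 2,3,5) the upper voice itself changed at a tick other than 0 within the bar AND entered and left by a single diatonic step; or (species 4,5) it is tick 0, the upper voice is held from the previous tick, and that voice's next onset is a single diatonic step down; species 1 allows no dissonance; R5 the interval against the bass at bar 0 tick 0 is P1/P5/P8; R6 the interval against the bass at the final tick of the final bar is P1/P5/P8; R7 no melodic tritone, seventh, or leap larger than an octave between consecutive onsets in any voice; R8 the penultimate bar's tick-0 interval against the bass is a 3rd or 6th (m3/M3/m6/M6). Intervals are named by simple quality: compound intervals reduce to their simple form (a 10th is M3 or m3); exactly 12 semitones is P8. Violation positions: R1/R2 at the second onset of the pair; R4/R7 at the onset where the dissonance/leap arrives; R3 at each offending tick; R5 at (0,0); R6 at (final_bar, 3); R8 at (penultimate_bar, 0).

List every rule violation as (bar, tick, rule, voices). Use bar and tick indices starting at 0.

(2, 0, R2, (0, 1))
(6, 0, R2, (0, 1))
(9, 0, R2, (0, 1))

bar 0: v0=A3 v1=A4 downbeat P8
bar 1: v0=C4 v1=E4 downbeat M3
bar 2: v0=D4 v1=A4 downbeat P5
bar 3: v0=C4 v1=E4 downbeat M3
bar 4: v0=A3 v1=F4 downbeat m6
bar 5: v0=B3 v1=D4 downbeat m3
bar 6: v0=D4 v1=A4 downbeat P5
bar 7: v0=C4 v1=A4 downbeat M6
bar 8: v0=G3 v1=E4 downbeat M6
bar 9: v0=A3 v1=A4 downbeat P8
  -> R2 @ bar 2 tick 0 v(0, 1): C4/E4 M3 -> D4/A4 P5 similar
  -> R2 @ bar 6 tick 0 v(0, 1): B3/D4 m3 -> D4/A4 P5 similar
  -> R2 @ bar 9 tick 0 v(0, 1): G3/E4 M6 -> A3/A4 P8 similar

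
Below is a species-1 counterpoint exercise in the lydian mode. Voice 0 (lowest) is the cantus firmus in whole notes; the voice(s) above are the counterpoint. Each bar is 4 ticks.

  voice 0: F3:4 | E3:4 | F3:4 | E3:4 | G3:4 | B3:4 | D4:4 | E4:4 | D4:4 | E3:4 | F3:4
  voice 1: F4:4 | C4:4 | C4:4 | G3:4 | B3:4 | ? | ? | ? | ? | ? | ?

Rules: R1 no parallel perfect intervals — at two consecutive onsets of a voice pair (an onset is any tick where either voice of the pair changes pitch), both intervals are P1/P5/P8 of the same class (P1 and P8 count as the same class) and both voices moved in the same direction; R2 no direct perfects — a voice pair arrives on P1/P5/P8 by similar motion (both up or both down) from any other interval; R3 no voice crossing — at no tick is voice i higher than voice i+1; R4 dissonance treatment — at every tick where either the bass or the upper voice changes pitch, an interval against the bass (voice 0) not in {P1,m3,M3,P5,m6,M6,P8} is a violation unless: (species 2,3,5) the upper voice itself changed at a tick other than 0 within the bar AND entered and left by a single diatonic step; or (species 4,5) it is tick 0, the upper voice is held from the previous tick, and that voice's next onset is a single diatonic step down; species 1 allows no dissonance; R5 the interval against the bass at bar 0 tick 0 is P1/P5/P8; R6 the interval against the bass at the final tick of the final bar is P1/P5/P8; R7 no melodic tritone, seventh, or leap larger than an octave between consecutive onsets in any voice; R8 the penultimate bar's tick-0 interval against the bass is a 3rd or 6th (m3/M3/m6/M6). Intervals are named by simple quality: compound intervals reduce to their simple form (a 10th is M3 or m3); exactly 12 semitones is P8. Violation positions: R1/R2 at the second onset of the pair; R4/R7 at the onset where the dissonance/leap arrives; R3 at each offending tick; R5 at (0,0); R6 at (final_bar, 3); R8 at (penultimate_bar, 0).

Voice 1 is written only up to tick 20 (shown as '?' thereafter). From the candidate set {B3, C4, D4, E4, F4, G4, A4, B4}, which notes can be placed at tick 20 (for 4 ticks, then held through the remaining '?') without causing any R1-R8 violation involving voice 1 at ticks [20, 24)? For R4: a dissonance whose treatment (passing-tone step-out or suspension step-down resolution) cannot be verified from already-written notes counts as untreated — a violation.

B3: legal
C4: violates R4
D4: legal
E4: violates R4
F4: violates R4,R7
G4: legal
A4: violates R4,R7
B4: violates R2

{B3, D4, G4}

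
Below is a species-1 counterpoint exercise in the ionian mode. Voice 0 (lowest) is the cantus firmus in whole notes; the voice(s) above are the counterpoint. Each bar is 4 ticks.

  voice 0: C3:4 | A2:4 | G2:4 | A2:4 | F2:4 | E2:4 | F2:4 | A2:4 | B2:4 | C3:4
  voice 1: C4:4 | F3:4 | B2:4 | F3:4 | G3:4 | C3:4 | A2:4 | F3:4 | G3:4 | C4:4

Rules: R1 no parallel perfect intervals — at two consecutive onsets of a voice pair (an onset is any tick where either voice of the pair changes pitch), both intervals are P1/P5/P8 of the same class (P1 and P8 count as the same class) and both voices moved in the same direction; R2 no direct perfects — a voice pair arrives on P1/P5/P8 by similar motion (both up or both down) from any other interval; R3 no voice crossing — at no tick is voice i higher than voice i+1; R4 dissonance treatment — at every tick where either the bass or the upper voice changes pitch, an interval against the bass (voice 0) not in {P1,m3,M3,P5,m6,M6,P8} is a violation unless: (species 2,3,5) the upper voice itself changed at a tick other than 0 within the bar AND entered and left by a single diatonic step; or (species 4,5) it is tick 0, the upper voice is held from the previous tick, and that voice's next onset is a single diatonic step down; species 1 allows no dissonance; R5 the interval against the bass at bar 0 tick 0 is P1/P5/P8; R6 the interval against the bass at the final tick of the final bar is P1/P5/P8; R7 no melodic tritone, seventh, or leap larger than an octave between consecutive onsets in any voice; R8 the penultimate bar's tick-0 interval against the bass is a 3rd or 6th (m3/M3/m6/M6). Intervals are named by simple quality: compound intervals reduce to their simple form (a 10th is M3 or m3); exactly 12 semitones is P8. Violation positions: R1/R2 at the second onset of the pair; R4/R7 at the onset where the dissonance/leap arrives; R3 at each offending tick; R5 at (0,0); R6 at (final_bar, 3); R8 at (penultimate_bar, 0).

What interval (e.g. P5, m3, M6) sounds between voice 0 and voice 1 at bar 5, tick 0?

voice 0=E2 voice 1=C3 -> m6

m6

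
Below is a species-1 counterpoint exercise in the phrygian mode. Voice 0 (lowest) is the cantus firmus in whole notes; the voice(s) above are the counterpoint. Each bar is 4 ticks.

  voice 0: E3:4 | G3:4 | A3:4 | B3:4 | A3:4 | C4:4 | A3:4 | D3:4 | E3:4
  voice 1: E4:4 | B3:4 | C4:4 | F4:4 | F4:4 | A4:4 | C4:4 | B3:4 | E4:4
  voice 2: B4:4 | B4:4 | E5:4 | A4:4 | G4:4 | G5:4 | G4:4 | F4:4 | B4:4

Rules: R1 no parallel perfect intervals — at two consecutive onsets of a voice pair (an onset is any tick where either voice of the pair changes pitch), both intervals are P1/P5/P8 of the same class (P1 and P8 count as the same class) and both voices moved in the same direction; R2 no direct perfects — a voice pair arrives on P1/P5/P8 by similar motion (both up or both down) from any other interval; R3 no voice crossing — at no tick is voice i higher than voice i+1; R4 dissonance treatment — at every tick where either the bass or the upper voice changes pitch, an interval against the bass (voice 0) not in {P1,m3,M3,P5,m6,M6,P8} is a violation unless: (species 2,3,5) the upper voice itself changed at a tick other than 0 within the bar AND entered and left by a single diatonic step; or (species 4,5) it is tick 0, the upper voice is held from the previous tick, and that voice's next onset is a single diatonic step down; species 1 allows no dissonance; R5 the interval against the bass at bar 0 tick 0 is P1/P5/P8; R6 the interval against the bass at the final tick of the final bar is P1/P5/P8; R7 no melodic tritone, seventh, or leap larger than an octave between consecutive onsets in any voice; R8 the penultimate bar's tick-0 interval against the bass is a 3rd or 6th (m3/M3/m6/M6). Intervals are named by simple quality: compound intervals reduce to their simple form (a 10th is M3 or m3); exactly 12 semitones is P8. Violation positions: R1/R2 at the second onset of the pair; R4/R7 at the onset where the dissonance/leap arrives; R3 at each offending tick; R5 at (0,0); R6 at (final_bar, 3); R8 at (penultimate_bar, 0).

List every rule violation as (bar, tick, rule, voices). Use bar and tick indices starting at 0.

(2, 0, R2, (0, 2))
(3, 0, R4, (0, 1))
(3, 0, R4, (0, 2))
(4, 0, R4, (0, 2))
(5, 0, R2, (0, 2))
(6, 0, R2, (1, 2))
(6, 0, R4, (0, 2))
(8, 0, R2, (0, 1))
(8, 0, R2, (0, 2))
(8, 0, R2, (1, 2))
(8, 0, R7, (2,))

bar 0: v0=E3 v1=E4 v2=B4 downbeat P5
bar 1: v0=G3 v1=B3 v2=B4 downbeat M3
bar 2: v0=A3 v1=C4 v2=E5 downbeat P5
bar 3: v0=B3 v1=F4 v2=A4 downbeat m7
bar 4: v0=A3 v1=F4 v2=G4 downbeat m7
bar 5: v0=C4 v1=A4 v2=G5 downbeat P5
bar 6: v0=A3 v1=C4 v2=G4 downbeat m7
bar 7: v0=D3 v1=B3 v2=F4 downbeat m3
bar 8: v0=E3 v1=E4 v2=B4 downbeat P5
  -> R2 @ bar 2 tick 0 v(0, 2): G3/B4 M3 -> A3/E5 P5 similar
  -> R4 @ bar 3 tick 0 v(0, 1): B3/F4 TT untreated
  -> R4 @ bar 3 tick 0 v(0, 2): B3/A4 m7 untreated
  -> R4 @ bar 4 tick 0 v(0, 2): A3/G4 m7 untreated
  -> R2 @ bar 5 tick 0 v(0, 2): A3/G4 m7 -> C4/G5 P5 similar
  -> R2 @ bar 6 tick 0 v(1, 2): A4/G5 m7 -> C4/G4 P5 similar
  -> R4 @ bar 6 tick 0 v(0, 2): A3/G4 m7 untreated
  -> R2 @ bar 8 tick 0 v(0, 1): D3/B3 M6 -> E3/E4 P8 similar
  -> R2 @ bar 8 tick 0 v(0, 2): D3/F4 m3 -> E3/B4 P5 similar
  -> R2 @ bar 8 tick 0 v(1, 2): B3/F4 TT -> E4/B4 P5 similar
  -> R7 @ bar 8 tick 0 v(2,): F4->B4 leap 6st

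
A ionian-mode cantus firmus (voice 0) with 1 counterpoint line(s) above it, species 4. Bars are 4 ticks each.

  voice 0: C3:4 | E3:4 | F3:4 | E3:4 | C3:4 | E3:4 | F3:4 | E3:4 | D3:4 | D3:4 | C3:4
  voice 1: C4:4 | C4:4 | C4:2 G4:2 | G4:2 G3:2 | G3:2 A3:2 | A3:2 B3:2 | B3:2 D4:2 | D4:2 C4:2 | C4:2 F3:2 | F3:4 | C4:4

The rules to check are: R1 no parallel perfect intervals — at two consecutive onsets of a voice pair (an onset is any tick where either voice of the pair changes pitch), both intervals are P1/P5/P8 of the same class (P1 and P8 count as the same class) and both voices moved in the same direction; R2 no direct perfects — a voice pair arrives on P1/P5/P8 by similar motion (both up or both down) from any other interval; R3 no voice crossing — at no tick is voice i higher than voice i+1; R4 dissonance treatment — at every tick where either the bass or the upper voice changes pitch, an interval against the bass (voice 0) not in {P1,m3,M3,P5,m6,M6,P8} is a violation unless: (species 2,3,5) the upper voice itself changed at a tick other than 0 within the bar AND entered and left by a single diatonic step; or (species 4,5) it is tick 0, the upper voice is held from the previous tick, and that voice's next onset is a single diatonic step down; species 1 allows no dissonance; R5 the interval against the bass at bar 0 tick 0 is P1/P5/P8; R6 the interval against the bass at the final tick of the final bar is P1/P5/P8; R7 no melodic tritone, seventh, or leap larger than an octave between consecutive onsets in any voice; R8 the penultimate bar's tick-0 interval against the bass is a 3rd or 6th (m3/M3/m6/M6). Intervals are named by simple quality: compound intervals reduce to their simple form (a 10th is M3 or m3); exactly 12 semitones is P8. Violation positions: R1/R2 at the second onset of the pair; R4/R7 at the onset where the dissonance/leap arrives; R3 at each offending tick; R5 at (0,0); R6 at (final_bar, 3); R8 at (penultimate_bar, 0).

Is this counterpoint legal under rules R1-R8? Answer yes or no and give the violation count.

No (4 violations)

bar 0: v0=C3 v1=C4 (P8)
bar 1: v0=E3 v1=C4 (m6)
bar 2: v0=F3 v1=C4 (P5)
bar 3: v0=E3 v1=G4 (m3)
bar 4: v0=C3 v1=G3 (P5)
bar 5: v0=E3 v1=A3 (P4)
bar 6: v0=F3 v1=B3 (TT)
bar 7: v0=E3 v1=D4 (m7)
bar 8: v0=D3 v1=C4 (m7)
bar 9: v0=D3 v1=F3 (m3)
bar 10: v0=C3 v1=C4 (P8)
  R4 @ bar2.2: F3/G4 M2 untreated
  R4 @ bar5.0: E3/A3 P4 untreated
  R4 @ bar6.0: F3/B3 TT untreated
  R4 @ bar8.0: D3/C4 m7 untreated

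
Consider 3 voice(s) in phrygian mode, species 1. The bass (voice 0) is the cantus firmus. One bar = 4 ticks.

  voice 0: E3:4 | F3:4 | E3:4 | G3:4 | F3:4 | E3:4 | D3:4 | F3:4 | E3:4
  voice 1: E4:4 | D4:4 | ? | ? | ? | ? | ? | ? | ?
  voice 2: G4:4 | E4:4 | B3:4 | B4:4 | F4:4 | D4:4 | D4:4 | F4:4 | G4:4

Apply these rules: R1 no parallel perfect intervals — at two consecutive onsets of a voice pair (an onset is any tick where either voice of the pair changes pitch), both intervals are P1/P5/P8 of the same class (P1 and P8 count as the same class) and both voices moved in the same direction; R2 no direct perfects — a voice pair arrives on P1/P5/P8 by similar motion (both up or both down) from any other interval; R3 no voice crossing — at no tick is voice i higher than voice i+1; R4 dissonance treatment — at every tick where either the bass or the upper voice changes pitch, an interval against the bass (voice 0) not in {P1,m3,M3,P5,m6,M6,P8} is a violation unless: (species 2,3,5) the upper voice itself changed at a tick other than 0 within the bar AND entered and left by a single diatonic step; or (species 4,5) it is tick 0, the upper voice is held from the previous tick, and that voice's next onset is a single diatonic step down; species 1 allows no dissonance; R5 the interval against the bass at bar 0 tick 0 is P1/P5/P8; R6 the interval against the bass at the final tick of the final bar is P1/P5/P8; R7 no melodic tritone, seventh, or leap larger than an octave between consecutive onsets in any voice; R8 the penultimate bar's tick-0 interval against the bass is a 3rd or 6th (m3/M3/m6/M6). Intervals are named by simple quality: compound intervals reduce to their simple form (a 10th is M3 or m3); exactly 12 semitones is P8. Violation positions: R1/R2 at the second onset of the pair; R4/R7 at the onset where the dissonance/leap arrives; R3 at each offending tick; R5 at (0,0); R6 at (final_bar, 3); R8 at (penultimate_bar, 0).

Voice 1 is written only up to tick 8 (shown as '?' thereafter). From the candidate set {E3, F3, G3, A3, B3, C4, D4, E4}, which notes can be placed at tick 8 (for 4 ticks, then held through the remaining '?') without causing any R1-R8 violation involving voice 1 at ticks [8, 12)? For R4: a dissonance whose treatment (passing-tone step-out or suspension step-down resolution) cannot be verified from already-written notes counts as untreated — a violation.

E3: violates R2,R7
F3: violates R4
G3: legal
A3: violates R4
B3: violates R2
C4: violates R3
D4: violates R3,R4
E4: violates R3

{G3}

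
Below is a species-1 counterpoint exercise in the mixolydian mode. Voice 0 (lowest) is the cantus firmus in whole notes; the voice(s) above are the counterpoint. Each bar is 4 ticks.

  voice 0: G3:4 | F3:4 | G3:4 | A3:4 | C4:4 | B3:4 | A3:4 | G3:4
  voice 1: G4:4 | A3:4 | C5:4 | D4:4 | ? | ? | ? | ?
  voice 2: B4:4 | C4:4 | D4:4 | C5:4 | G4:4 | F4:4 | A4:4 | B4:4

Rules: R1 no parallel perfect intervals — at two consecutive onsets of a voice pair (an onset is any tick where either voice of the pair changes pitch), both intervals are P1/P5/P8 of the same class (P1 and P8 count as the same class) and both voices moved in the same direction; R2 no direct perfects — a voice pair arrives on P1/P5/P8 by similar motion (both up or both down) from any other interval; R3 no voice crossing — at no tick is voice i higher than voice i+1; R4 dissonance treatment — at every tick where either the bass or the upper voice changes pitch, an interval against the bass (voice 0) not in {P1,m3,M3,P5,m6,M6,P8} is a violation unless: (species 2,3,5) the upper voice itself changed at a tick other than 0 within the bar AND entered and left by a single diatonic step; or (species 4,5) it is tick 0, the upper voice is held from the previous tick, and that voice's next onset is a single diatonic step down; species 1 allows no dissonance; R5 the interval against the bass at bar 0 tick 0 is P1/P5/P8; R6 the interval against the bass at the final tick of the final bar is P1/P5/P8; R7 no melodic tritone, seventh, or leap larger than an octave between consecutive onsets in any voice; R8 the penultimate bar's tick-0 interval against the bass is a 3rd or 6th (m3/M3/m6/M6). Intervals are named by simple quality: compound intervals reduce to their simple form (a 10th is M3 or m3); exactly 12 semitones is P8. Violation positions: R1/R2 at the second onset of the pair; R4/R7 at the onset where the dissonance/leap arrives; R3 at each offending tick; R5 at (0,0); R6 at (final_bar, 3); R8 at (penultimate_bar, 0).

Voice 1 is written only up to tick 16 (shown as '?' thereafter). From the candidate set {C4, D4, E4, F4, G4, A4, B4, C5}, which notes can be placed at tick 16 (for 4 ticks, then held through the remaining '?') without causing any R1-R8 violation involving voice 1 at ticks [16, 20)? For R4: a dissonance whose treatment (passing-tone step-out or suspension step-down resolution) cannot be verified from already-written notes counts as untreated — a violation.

{E4}

C4: violates R2
D4: violates R4
E4: legal
F4: violates R4
G4: violates R2
A4: violates R3
B4: violates R3,R4
C5: violates R2,R3,R7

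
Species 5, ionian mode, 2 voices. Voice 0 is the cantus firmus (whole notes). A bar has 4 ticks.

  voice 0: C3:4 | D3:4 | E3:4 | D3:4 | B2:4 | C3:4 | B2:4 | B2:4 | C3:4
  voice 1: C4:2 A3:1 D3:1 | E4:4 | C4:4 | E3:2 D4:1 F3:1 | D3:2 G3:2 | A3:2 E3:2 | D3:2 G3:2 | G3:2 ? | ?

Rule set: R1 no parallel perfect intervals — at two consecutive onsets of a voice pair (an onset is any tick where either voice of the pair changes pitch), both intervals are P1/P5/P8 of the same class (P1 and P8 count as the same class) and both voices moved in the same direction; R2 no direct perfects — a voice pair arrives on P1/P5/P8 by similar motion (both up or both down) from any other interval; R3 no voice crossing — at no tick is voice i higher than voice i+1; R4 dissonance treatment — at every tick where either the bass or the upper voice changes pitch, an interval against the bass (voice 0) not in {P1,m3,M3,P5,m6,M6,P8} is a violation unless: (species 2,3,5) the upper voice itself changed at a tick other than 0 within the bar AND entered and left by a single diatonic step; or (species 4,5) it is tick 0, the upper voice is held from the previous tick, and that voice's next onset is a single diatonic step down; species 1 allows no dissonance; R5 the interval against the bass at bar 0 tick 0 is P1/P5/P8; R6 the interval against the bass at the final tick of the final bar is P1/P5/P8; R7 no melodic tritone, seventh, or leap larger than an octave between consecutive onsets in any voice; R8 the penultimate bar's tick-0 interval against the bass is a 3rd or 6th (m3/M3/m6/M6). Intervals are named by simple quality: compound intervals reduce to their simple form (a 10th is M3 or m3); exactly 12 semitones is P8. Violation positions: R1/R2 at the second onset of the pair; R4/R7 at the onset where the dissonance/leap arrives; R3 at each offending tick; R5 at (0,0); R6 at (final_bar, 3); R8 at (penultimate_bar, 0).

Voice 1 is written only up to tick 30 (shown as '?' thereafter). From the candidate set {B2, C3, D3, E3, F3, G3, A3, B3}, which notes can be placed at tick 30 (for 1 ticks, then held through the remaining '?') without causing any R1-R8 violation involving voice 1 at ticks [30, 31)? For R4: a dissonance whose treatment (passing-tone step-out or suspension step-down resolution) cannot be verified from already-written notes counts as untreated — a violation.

B2: legal
C3: violates R4
D3: legal
E3: violates R4
F3: violates R4
G3: legal
A3: violates R4
B3: legal

{B2, B3, D3, G3}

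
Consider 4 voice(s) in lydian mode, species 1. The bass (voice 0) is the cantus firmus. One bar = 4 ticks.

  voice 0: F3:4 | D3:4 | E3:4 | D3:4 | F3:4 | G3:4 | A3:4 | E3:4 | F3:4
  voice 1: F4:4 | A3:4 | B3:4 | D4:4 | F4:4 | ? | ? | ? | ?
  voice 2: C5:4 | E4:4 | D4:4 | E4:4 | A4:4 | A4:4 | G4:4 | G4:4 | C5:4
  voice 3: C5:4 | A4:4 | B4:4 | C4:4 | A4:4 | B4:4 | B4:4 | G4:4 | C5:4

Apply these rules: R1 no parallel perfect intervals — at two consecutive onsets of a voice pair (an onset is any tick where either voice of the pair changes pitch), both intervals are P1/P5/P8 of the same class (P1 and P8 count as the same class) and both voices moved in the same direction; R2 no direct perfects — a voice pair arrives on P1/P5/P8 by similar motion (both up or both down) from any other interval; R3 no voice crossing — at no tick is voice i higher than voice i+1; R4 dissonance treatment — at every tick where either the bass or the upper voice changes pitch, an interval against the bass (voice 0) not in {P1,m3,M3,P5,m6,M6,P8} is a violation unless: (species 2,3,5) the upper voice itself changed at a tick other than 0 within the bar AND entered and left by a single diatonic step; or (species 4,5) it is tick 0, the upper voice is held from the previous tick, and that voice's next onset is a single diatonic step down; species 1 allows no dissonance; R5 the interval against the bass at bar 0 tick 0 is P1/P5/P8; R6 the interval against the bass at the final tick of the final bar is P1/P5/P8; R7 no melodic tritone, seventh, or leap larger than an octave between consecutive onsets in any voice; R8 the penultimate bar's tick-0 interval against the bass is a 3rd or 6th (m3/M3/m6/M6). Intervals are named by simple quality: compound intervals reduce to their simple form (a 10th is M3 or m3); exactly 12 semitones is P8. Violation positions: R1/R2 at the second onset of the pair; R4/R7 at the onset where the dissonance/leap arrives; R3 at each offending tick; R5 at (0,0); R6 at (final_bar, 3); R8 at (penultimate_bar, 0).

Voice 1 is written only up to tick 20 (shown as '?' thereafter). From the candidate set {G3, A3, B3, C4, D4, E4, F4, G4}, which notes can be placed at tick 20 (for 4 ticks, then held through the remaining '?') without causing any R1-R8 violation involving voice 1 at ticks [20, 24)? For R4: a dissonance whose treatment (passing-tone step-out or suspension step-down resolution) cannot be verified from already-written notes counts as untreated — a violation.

{D4, E4}

G3: violates R7
A3: violates R4
B3: violates R7
C4: violates R4
D4: legal
E4: legal
F4: violates R4
G4: violates R1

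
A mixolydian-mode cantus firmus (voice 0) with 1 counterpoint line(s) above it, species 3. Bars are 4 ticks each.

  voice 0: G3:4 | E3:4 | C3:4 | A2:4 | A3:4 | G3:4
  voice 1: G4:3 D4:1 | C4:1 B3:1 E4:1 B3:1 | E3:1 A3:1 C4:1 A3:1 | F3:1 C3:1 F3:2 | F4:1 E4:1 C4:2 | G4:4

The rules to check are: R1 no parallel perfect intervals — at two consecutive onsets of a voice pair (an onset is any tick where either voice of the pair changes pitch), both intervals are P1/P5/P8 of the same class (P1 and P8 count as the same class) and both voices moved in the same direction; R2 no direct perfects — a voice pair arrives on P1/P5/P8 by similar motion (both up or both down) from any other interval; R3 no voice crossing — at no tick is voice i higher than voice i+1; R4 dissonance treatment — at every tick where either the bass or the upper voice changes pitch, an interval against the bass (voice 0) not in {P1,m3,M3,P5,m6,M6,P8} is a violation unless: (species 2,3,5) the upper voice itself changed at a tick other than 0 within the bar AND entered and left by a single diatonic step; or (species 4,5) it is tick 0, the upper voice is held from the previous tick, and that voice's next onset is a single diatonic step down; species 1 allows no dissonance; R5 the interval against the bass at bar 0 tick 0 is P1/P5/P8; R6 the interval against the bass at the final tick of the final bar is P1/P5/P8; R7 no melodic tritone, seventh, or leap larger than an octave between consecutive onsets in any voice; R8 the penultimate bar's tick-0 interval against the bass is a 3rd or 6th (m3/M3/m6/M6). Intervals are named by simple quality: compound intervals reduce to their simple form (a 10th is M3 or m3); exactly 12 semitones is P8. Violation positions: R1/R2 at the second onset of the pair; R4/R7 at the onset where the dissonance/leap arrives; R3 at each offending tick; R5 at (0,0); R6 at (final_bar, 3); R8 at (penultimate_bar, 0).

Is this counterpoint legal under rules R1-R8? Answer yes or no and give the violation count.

Yes (0 violations)

bar 0: v0=G3 v1=G4 (P8)
bar 1: v0=E3 v1=C4 (m6)
bar 2: v0=C3 v1=E3 (M3)
bar 3: v0=A2 v1=F3 (m6)
bar 4: v0=A3 v1=F4 (m6)
bar 5: v0=G3 v1=G4 (P8)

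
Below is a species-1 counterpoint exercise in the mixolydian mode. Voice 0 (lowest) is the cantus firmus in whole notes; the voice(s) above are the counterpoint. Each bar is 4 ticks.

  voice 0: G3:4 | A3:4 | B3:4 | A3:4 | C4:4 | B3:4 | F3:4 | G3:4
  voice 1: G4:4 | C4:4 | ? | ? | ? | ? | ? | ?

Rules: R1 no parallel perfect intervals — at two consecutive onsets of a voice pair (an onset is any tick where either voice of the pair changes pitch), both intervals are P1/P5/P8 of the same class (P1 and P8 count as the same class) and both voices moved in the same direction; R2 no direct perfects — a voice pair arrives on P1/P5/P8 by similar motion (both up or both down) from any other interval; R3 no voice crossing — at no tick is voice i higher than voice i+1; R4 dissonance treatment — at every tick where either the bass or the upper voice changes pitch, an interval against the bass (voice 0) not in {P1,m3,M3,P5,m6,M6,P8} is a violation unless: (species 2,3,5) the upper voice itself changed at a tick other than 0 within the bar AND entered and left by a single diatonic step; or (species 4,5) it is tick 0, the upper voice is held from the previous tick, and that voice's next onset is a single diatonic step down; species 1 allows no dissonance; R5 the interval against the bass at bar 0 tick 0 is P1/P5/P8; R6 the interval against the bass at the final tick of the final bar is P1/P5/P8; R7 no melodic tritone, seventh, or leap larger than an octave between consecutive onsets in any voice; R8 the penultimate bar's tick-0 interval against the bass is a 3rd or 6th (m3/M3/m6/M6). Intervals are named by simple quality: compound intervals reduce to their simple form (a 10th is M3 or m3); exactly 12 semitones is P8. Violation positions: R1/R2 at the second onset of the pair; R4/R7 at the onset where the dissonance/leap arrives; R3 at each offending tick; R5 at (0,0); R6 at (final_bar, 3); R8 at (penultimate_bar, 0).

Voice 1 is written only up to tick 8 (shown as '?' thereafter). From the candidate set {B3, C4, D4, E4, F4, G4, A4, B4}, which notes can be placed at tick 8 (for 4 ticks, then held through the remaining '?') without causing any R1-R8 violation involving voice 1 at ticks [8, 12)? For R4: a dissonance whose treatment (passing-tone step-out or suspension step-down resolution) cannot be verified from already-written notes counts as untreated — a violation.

{B3, D4, G4}

B3: legal
C4: violates R4
D4: legal
E4: violates R4
F4: violates R4
G4: legal
A4: violates R4
B4: violates R2,R7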